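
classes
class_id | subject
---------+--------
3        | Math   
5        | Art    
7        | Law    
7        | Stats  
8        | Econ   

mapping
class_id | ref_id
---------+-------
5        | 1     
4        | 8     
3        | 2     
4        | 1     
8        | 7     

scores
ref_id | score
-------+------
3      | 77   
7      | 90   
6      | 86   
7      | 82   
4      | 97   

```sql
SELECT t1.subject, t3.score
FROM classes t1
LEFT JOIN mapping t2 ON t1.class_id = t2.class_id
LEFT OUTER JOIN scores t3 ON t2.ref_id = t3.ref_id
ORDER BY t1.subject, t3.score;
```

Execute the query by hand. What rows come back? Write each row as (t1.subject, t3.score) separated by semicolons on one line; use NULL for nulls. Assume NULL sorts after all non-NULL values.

(Art, NULL); (Econ, 82); (Econ, 90); (Law, NULL); (Math, NULL); (Stats, NULL)

Evaluate left to right. First `classes t1 LEFT JOIN mapping t2` on class_id: 5 row(s).
Then LEFT JOIN `scores t3` on ref_id: each of those 5 rows is kept; rows whose t2.ref_id has no match in t3 get NULL for t3's columns.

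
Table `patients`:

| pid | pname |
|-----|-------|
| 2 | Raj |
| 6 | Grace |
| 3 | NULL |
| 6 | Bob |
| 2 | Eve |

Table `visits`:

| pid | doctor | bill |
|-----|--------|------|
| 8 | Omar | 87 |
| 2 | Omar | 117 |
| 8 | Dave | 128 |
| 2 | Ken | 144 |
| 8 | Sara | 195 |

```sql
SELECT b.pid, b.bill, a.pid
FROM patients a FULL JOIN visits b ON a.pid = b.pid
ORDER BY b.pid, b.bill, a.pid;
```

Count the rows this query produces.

10

FULL OUTER JOIN keeps every row from both sides; unmatched rows get NULL for the other side's columns.
Matching on a.pid = b.pid.
Matched pairs: 4; unmatched a rows kept: 3; unmatched b rows kept: 3.
Total: 4 matched + 6 padded = 10 rows.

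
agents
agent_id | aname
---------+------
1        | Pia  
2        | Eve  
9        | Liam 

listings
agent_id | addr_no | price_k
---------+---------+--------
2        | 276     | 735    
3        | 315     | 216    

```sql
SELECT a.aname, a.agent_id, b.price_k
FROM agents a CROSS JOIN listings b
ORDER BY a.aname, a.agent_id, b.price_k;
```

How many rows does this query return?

6

CROSS JOIN pairs every row of `agents` with every row of `listings`: 3 × 2 = 6 rows.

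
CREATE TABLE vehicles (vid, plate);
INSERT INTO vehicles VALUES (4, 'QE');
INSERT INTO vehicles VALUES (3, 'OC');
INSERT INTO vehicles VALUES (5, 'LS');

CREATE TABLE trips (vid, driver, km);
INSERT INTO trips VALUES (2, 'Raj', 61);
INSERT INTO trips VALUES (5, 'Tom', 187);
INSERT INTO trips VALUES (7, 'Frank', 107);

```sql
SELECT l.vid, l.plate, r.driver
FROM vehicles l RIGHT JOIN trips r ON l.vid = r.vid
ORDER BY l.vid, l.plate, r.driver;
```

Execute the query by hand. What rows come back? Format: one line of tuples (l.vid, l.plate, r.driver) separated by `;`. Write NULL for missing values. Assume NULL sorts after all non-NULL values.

(5, LS, Tom); (NULL, NULL, Frank); (NULL, NULL, Raj)

RIGHT JOIN keeps every row from `trips`; unmatched rows get NULL for `vehicles`'s columns.
Matching on l.vid = r.vid.
Matched pairs: 1; unmatched r rows kept: 2.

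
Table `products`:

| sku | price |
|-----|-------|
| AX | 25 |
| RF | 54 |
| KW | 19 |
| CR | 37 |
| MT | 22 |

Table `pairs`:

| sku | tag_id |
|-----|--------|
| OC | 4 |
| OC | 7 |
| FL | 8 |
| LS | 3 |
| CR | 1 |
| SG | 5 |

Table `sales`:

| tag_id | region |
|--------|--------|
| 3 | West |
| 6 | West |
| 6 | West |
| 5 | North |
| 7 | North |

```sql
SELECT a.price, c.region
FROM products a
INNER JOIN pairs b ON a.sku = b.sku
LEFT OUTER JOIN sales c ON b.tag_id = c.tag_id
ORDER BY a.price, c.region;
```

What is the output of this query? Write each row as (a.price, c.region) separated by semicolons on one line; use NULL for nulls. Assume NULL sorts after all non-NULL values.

(37, NULL)

Evaluate left to right. First `products a INNER JOIN pairs b` on sku: 1 row(s).
Then LEFT JOIN `sales c` on tag_id: each of those 1 rows is kept; rows whose b.tag_id has no match in c get NULL for c's columns.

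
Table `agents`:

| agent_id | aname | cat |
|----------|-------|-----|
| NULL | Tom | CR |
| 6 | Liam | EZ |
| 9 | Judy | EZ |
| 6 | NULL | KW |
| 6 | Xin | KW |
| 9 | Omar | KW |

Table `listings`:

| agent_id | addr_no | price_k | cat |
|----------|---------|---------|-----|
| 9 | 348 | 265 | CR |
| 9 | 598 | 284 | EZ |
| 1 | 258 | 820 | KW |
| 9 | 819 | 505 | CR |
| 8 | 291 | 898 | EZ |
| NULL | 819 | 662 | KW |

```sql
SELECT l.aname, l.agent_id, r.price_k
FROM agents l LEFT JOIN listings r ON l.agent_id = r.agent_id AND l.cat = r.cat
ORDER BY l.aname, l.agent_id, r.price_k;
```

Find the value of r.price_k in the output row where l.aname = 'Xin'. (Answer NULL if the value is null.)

LEFT JOIN keeps every row from `agents`; unmatched rows get NULL for `listings`'s columns.
Matching on l.agent_id = r.agent_id AND l.cat = r.cat. A NULL in a compared column never satisfies the condition.
- l (agent_id=NULL, cat=CR) has no partner → padded with NULL.
- l (agent_id=6, cat=EZ) has no partner → padded with NULL.
- l (agent_id=9, cat=EZ) pairs with 1 row(s) of r.
- l (agent_id=6, cat=KW) has no partner → padded with NULL.
- l (agent_id=6, cat=KW) has no partner → padded with NULL.
- l (agent_id=9, cat=KW) has no partner → padded with NULL.

NULL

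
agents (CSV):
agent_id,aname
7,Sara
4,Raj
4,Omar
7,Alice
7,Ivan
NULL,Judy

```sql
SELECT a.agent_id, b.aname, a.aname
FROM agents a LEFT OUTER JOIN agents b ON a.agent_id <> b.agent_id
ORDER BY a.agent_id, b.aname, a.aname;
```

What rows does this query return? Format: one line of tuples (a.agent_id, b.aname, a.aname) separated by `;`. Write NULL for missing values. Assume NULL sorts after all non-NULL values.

(4, Alice, Omar); (4, Alice, Raj); (4, Ivan, Omar); (4, Ivan, Raj); (4, Sara, Omar); (4, Sara, Raj); (7, Omar, Alice); (7, Omar, Ivan); (7, Omar, Sara); (7, Raj, Alice); (7, Raj, Ivan); (7, Raj, Sara); (NULL, NULL, Judy)

LEFT JOIN keeps every row from `agents a`; unmatched rows get NULL for `agents b`'s columns.
Matching on a.agent_id <> b.agent_id. A NULL in a compared column never satisfies the condition.
Matched pairs: 12; unmatched a rows kept: 1.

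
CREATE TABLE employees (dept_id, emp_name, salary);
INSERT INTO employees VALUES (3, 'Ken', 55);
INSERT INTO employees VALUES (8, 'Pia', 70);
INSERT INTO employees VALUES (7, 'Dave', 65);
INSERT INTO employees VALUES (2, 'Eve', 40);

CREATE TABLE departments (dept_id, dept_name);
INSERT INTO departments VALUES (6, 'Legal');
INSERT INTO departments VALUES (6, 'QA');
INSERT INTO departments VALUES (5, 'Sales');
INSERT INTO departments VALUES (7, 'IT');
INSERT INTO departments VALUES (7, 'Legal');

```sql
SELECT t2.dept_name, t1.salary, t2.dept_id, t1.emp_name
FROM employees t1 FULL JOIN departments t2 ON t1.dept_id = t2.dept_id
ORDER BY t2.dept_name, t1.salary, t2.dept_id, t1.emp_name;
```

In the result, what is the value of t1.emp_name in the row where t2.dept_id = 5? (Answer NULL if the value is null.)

FULL OUTER JOIN keeps every row from both sides; unmatched rows get NULL for the other side's columns.
Matching on t1.dept_id = t2.dept_id.
- t1[0] dept_id=3 → no match; kept with NULLs on the t2 side.
- t1[1] dept_id=8 → no match; kept with NULLs on the t2 side.
- t1[2] dept_id=7 → 2 match(es) in t2 → 2 row(s).
- t1[3] dept_id=2 → no match; kept with NULLs on the t2 side.
- plus 3 unmatched t2 row(s), each kept with NULL t1 columns.

NULL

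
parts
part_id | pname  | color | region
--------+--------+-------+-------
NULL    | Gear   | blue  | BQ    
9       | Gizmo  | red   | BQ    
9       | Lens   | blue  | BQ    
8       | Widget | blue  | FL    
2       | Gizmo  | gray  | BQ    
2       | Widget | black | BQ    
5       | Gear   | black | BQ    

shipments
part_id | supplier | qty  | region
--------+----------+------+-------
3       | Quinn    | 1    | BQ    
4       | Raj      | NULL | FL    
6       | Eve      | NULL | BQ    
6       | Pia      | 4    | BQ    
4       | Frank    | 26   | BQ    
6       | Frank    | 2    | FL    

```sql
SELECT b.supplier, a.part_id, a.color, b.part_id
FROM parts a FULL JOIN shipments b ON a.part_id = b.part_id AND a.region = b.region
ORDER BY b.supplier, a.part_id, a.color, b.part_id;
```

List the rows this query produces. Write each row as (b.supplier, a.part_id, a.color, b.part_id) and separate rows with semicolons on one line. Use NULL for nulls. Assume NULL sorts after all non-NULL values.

(Eve, NULL, NULL, 6); (Frank, NULL, NULL, 4); (Frank, NULL, NULL, 6); (Pia, NULL, NULL, 6); (Quinn, NULL, NULL, 3); (Raj, NULL, NULL, 4); (NULL, 2, black, NULL); (NULL, 2, gray, NULL); (NULL, 5, black, NULL); (NULL, 8, blue, NULL); (NULL, 9, blue, NULL); (NULL, 9, red, NULL); (NULL, NULL, blue, NULL)

FULL OUTER JOIN keeps every row from both sides; unmatched rows get NULL for the other side's columns.
Matching on a.part_id = b.part_id AND a.region = b.region. A NULL in a compared column never satisfies the condition.
- a row (part_id=NULL, region=BQ): no match → kept, b columns NULL.
- a row (part_id=9, region=BQ): no match → kept, b columns NULL.
- a row (part_id=9, region=BQ): no match → kept, b columns NULL.
- a row (part_id=8, region=FL): no match → kept, b columns NULL.
- a row (part_id=2, region=BQ): no match → kept, b columns NULL.
- a row (part_id=2, region=BQ): no match → kept, b columns NULL.
- a row (part_id=5, region=BQ): no match → kept, b columns NULL.
- 6 row(s) from b found no a partner → padded with NULL.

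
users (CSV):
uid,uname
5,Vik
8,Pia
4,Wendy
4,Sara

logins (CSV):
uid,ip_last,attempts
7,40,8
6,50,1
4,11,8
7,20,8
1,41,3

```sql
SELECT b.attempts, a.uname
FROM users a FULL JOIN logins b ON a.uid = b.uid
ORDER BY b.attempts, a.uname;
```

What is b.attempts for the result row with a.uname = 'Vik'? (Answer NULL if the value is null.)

NULL

FULL OUTER JOIN keeps every row from both sides; unmatched rows get NULL for the other side's columns.
Matching on a.uid = b.uid.
- uid=5: no b row matches, row kept with b columns NULL.
- uid=8: no b row matches, row kept with b columns NULL.
- uid=4: 1 matching b row(s), so 1 row(s) emitted.
- uid=4: 1 matching b row(s), so 1 row(s) emitted.
- plus 4 unmatched b row(s), each kept with NULL a columns.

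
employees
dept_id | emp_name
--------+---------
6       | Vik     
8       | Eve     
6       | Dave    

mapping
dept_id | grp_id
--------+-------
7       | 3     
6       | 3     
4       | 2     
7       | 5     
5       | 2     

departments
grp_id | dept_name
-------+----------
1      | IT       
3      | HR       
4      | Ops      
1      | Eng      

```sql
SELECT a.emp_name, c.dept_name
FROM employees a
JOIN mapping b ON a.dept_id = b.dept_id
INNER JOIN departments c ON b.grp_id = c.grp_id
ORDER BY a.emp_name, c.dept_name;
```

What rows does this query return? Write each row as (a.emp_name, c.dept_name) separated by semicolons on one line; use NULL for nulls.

Evaluate left to right. First `employees a INNER JOIN mapping b` on dept_id: 2 row(s).
Then INNER JOIN `departments c` on grp_id: keep only rows whose b.grp_id appears in c.

(Dave, HR); (Vik, HR)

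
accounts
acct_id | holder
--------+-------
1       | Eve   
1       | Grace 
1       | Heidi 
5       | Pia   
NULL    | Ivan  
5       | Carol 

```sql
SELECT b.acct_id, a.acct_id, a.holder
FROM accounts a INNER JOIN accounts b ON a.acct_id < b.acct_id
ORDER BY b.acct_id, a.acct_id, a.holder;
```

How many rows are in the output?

6

INNER JOIN keeps only pairs where the ON condition holds.
Matching on a.acct_id < b.acct_id. A NULL in a compared column never satisfies the condition.
- a[0] acct_id=1 → 2 match(es) in b → 2 row(s).
- a[1] acct_id=1 → 2 match(es) in b → 2 row(s).
- a[2] acct_id=1 → 2 match(es) in b → 2 row(s).
- a[3] acct_id=5 → no match; dropped.
- a[4] acct_id=NULL → no match; dropped.
- a[5] acct_id=5 → no match; dropped.
Total: 6 rows.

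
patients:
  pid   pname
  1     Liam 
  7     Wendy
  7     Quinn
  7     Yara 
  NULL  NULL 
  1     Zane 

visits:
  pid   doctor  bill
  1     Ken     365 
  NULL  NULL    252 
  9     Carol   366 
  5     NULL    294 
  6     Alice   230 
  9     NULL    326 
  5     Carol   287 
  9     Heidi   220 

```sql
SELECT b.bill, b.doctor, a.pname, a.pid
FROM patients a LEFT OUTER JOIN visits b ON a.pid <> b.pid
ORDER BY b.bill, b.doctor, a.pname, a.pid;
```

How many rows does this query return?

LEFT JOIN keeps every row from `patients`; unmatched rows get NULL for `visits`'s columns.
Matching on a.pid <> b.pid. A NULL in a compared column never satisfies the condition.
Matched pairs: 33; unmatched a rows kept: 1.
Total: 33 matched + 1 padded = 34 rows.

34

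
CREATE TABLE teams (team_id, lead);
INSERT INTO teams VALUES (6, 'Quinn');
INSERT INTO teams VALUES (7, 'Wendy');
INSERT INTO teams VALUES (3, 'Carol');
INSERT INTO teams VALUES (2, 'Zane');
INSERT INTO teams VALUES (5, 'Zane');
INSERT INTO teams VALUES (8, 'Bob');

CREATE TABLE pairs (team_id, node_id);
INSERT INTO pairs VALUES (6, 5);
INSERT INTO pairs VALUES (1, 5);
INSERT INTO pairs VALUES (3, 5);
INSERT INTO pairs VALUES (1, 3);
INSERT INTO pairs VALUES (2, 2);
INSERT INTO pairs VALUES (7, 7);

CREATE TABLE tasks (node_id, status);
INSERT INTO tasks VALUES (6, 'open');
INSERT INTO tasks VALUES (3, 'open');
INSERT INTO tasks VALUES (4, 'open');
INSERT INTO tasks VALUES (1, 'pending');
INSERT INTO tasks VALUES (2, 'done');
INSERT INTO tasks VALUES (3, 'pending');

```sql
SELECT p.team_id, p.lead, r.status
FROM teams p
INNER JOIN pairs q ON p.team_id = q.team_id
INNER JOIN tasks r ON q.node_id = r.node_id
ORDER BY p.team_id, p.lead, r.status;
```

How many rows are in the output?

1

Step 1 — p INNER JOIN q on team_id → 4 row(s).
Then INNER JOIN `tasks r` on node_id: keep only rows whose q.node_id appears in r.
Result: 1 row(s).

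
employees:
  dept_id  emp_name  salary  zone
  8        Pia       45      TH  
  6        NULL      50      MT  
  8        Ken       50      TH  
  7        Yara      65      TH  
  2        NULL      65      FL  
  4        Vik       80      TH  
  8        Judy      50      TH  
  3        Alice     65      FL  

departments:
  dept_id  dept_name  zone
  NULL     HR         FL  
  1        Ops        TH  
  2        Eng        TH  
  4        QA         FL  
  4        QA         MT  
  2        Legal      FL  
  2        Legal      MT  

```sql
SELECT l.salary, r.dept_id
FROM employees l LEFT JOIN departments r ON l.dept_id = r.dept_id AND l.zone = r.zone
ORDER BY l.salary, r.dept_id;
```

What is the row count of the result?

8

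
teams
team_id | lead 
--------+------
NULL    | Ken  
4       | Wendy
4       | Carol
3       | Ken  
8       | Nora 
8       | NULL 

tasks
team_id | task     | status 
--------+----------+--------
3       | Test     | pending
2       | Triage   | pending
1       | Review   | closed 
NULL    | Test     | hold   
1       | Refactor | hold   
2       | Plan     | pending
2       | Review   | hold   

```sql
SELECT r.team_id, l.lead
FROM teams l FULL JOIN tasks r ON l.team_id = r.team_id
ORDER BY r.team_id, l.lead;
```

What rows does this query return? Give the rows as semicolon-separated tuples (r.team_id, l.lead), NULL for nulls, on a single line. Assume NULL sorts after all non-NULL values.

(1, NULL); (1, NULL); (2, NULL); (2, NULL); (2, NULL); (3, Ken); (NULL, Carol); (NULL, Ken); (NULL, Nora); (NULL, Wendy); (NULL, NULL); (NULL, NULL)

FULL OUTER JOIN keeps every row from both sides; unmatched rows get NULL for the other side's columns.
Matching on l.team_id = r.team_id. A NULL in a compared column never satisfies the condition.
Matched pairs: 1; unmatched l rows kept: 5; unmatched r rows kept: 6.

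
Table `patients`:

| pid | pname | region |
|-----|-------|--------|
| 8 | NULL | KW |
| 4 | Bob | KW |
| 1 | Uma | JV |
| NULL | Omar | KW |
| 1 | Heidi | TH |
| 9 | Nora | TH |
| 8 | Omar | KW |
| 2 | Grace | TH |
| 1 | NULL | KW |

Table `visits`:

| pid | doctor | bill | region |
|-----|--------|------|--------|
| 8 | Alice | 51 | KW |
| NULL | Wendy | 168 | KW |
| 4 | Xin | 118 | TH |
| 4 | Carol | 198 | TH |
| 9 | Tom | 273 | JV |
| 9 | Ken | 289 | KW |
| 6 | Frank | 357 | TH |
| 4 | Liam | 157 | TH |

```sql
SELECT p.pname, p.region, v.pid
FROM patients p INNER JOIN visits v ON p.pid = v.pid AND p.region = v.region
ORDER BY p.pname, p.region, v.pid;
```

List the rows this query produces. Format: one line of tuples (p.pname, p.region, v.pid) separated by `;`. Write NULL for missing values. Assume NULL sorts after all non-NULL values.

INNER JOIN keeps only pairs where the ON condition holds.
Matching on p.pid = v.pid AND p.region = v.region. A NULL in a compared column never satisfies the condition.
Matched pairs: 2.

(Omar, KW, 8); (NULL, KW, 8)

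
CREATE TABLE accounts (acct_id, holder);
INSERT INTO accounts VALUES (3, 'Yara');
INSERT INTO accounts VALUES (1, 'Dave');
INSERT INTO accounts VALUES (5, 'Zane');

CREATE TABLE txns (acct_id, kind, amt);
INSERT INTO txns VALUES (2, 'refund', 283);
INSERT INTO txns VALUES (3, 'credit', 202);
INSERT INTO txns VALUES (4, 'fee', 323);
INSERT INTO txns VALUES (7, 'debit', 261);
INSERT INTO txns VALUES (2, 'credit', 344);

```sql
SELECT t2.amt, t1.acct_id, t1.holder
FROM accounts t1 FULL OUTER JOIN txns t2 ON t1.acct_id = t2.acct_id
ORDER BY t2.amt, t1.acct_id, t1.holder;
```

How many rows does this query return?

FULL OUTER JOIN keeps every row from both sides; unmatched rows get NULL for the other side's columns.
Matching on t1.acct_id = t2.acct_id.
Matched pairs: 1; unmatched t1 rows kept: 2; unmatched t2 rows kept: 4.
Total: 1 matched + 6 padded = 7 rows.

7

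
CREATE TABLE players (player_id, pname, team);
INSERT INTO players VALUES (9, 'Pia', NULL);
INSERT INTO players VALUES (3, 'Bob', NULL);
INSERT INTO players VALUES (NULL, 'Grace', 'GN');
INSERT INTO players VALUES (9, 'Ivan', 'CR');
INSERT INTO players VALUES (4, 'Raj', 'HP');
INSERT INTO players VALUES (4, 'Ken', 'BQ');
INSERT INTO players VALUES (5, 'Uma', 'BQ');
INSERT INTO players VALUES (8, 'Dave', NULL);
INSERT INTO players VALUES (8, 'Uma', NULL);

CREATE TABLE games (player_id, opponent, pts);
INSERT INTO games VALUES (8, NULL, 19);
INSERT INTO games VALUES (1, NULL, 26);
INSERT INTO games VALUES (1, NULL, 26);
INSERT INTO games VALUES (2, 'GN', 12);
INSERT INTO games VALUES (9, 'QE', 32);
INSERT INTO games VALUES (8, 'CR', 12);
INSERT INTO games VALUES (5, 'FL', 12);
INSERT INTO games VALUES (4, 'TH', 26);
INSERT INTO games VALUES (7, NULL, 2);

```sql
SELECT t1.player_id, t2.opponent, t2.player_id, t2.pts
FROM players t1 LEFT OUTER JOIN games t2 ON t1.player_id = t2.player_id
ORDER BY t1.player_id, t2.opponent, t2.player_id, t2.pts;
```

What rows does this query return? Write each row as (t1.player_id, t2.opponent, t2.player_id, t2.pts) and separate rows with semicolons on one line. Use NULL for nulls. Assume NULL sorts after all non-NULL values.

(3, NULL, NULL, NULL); (4, TH, 4, 26); (4, TH, 4, 26); (5, FL, 5, 12); (8, CR, 8, 12); (8, CR, 8, 12); (8, NULL, 8, 19); (8, NULL, 8, 19); (9, QE, 9, 32); (9, QE, 9, 32); (NULL, NULL, NULL, NULL)

LEFT JOIN keeps every row from `players`; unmatched rows get NULL for `games`'s columns.
Matching on t1.player_id = t2.player_id. A NULL in a compared column never satisfies the condition.
- t1 row (player_id=9): matches 1 t2 row(s) → 1 output row(s).
- t1 row (player_id=3): no match → kept, t2 columns NULL.
- t1 row (player_id=NULL): no match → kept, t2 columns NULL.
- t1 row (player_id=9): matches 1 t2 row(s) → 1 output row(s).
- t1 row (player_id=4): matches 1 t2 row(s) → 1 output row(s).
- t1 row (player_id=4): matches 1 t2 row(s) → 1 output row(s).
- t1 row (player_id=5): matches 1 t2 row(s) → 1 output row(s).
- t1 row (player_id=8): matches 2 t2 row(s) → 2 output row(s).
- t1 row (player_id=8): matches 2 t2 row(s) → 2 output row(s).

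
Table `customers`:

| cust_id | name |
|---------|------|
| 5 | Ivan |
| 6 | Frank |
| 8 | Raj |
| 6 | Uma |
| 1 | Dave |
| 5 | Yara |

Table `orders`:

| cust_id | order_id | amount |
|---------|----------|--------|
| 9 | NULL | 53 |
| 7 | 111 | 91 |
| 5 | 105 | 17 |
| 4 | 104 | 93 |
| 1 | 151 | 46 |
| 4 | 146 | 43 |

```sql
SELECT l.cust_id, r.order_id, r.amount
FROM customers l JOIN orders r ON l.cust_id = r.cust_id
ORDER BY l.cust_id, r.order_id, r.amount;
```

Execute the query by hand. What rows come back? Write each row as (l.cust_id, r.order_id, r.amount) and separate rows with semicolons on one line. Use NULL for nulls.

INNER JOIN keeps only pairs where the ON condition holds.
Matching on l.cust_id = r.cust_id.
- l row (cust_id=5): matches 1 r row(s) → 1 output row(s).
- l row (cust_id=6): no match → dropped.
- l row (cust_id=8): no match → dropped.
- l row (cust_id=6): no match → dropped.
- l row (cust_id=1): matches 1 r row(s) → 1 output row(s).
- l row (cust_id=5): matches 1 r row(s) → 1 output row(s).
After projecting and ordering:
l.cust_id | r.order_id | r.amount
1 | 151 | 46
5 | 105 | 17
5 | 105 | 17

(1, 151, 46); (5, 105, 17); (5, 105, 17)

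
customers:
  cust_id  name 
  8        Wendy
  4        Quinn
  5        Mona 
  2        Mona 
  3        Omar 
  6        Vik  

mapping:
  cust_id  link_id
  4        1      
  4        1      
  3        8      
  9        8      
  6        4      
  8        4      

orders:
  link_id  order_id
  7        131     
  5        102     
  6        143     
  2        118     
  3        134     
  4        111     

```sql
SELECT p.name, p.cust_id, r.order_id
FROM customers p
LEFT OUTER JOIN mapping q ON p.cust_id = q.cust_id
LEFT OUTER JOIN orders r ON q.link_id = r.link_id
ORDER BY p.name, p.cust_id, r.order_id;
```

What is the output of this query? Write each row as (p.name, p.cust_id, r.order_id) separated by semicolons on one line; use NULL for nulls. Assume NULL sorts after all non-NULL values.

(Mona, 2, NULL); (Mona, 5, NULL); (Omar, 3, NULL); (Quinn, 4, NULL); (Quinn, 4, NULL); (Vik, 6, 111); (Wendy, 8, 111)

Evaluate left to right. First `customers p LEFT JOIN mapping q` on cust_id: 7 row(s).
Then LEFT JOIN `orders r` on link_id: each of those 7 rows is kept; rows whose q.link_id has no match in r get NULL for r's columns.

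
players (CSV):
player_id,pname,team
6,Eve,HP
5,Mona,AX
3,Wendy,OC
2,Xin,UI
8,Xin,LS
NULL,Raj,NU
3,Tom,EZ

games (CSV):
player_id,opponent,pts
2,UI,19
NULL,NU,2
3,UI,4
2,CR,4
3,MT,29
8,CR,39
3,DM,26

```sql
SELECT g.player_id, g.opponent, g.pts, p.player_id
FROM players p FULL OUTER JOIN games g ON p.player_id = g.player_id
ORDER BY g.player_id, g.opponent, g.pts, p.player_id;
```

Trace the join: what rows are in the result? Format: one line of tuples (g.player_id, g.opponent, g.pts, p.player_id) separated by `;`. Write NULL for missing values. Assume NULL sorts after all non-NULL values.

(2, CR, 4, 2); (2, UI, 19, 2); (3, DM, 26, 3); (3, DM, 26, 3); (3, MT, 29, 3); (3, MT, 29, 3); (3, UI, 4, 3); (3, UI, 4, 3); (8, CR, 39, 8); (NULL, NU, 2, NULL); (NULL, NULL, NULL, 5); (NULL, NULL, NULL, 6); (NULL, NULL, NULL, NULL)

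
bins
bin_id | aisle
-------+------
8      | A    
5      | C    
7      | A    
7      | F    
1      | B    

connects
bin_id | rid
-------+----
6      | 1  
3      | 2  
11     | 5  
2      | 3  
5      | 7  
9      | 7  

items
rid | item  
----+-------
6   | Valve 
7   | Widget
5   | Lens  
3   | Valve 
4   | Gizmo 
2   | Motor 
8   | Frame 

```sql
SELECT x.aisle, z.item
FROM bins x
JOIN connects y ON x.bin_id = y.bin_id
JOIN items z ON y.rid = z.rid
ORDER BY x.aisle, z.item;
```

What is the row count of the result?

Step 1 — x INNER JOIN y on bin_id → 1 row(s).
Then INNER JOIN `items z` on rid: keep only rows whose y.rid appears in z.
Result: 1 row(s).

1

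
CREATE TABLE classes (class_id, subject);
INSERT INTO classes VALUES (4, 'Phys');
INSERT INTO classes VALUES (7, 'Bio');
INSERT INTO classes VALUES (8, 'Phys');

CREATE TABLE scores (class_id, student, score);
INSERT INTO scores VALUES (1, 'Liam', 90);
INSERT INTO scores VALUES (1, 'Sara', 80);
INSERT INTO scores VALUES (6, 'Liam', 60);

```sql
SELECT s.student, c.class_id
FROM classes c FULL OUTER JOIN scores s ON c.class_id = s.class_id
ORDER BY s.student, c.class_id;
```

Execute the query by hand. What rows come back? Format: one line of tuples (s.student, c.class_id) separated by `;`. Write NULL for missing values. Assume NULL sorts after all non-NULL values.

(Liam, NULL); (Liam, NULL); (Sara, NULL); (NULL, 4); (NULL, 7); (NULL, 8)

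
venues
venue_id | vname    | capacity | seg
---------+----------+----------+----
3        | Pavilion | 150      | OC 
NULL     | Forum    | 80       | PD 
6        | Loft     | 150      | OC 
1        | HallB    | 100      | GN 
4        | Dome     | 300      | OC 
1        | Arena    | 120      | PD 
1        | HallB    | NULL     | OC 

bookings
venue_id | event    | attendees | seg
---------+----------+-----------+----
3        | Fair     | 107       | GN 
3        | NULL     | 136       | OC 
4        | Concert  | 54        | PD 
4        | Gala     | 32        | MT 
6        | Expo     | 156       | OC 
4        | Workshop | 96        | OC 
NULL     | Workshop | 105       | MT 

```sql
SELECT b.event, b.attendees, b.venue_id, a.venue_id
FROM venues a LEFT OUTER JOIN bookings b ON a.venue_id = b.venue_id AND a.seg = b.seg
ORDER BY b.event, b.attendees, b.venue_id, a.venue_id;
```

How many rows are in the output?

7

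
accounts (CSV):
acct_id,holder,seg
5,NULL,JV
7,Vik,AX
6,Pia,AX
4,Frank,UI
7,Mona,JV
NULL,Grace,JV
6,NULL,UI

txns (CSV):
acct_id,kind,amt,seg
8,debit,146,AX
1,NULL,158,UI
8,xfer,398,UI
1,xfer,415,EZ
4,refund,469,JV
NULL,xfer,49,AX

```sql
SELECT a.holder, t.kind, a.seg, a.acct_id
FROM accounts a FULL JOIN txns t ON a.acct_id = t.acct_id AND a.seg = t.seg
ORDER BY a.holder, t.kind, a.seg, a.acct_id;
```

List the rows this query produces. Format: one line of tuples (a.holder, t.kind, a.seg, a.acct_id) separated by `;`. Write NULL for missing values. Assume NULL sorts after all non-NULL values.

(Frank, NULL, UI, 4); (Grace, NULL, JV, NULL); (Mona, NULL, JV, 7); (Pia, NULL, AX, 6); (Vik, NULL, AX, 7); (NULL, debit, NULL, NULL); (NULL, refund, NULL, NULL); (NULL, xfer, NULL, NULL); (NULL, xfer, NULL, NULL); (NULL, xfer, NULL, NULL); (NULL, NULL, JV, 5); (NULL, NULL, UI, 6); (NULL, NULL, NULL, NULL)

FULL OUTER JOIN keeps every row from both sides; unmatched rows get NULL for the other side's columns.
Matching on a.acct_id = t.acct_id AND a.seg = t.seg. A NULL in a compared column never satisfies the condition.
Matched pairs: 0; unmatched a rows kept: 7; unmatched t rows kept: 6.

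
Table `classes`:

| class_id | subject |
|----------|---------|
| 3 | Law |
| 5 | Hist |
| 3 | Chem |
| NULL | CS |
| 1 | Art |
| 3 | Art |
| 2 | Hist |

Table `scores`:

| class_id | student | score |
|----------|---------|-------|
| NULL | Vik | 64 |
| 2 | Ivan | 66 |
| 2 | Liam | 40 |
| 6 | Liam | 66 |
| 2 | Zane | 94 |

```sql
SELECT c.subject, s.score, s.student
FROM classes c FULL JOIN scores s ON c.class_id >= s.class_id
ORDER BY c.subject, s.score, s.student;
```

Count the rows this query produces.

19

FULL OUTER JOIN keeps every row from both sides; unmatched rows get NULL for the other side's columns.
Matching on c.class_id >= s.class_id. A NULL in a compared column never satisfies the condition.
Matched pairs: 15; unmatched c rows kept: 2; unmatched s rows kept: 2.
Total: 15 matched + 4 padded = 19 rows.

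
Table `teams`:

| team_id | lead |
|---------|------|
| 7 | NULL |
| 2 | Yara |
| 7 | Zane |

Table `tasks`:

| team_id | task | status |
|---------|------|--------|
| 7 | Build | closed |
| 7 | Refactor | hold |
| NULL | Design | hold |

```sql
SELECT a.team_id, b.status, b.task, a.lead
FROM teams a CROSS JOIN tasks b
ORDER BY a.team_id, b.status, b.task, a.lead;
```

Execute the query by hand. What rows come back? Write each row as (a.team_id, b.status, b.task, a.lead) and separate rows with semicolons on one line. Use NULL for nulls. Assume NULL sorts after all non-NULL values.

(2, closed, Build, Yara); (2, hold, Design, Yara); (2, hold, Refactor, Yara); (7, closed, Build, Zane); (7, closed, Build, NULL); (7, hold, Design, Zane); (7, hold, Design, NULL); (7, hold, Refactor, Zane); (7, hold, Refactor, NULL)

CROSS JOIN pairs every row of `teams` with every row of `tasks`: 3 × 3 = 9 rows.
After projecting and ordering:
a.team_id | b.status | b.task | a.lead
2 | closed | Build | Yara
2 | hold | Design | Yara
2 | hold | Refactor | Yara
7 | closed | Build | Zane
7 | closed | Build | NULL
7 | hold | Design | Zane
7 | hold | Design | NULL
7 | hold | Refactor | Zane
7 | hold | Refactor | NULL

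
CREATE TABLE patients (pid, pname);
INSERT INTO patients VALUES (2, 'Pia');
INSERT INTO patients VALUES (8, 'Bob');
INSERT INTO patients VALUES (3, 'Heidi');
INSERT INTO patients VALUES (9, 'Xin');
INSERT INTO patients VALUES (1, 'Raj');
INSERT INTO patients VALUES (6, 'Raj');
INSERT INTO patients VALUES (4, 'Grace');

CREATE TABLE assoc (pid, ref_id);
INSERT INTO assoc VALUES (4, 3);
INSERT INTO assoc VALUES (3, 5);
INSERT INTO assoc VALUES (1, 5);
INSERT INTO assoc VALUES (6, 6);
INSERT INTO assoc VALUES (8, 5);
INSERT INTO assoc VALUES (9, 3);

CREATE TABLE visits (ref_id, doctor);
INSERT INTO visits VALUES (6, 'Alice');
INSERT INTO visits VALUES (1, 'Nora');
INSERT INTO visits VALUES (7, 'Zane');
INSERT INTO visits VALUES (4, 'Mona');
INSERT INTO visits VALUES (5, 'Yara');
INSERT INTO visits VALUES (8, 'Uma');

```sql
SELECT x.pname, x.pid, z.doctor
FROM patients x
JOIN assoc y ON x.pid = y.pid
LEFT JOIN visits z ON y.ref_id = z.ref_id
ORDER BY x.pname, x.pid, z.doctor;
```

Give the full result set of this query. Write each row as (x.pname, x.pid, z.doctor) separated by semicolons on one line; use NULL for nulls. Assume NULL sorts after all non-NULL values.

(Bob, 8, Yara); (Grace, 4, NULL); (Heidi, 3, Yara); (Raj, 1, Yara); (Raj, 6, Alice); (Xin, 9, NULL)

Joins associate left-to-right: patients INNER JOIN assoc on pid gives 6 intermediate row(s).
Then LEFT JOIN `visits z` on ref_id: each of those 6 rows is kept; rows whose y.ref_id has no match in z get NULL for z's columns.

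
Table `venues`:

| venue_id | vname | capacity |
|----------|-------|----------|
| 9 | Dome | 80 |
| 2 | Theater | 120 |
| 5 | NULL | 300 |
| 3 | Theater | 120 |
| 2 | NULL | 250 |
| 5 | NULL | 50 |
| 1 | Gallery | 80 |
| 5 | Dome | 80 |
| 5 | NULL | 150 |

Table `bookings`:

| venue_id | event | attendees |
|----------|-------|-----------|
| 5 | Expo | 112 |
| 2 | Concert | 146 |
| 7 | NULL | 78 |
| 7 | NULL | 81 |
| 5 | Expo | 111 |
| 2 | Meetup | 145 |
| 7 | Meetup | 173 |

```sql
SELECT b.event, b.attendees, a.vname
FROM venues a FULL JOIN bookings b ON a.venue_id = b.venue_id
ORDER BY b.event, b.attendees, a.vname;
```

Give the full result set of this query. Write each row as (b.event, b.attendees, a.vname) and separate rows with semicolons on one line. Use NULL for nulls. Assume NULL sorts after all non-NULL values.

FULL OUTER JOIN keeps every row from both sides; unmatched rows get NULL for the other side's columns.
Matching on a.venue_id = b.venue_id.
- venue_id=9: no b row matches, row kept with b columns NULL.
- venue_id=2: 2 matching b row(s), so 2 row(s) emitted.
- venue_id=5: 2 matching b row(s), so 2 row(s) emitted.
- venue_id=3: no b row matches, row kept with b columns NULL.
- venue_id=2: 2 matching b row(s), so 2 row(s) emitted.
- venue_id=5: 2 matching b row(s), so 2 row(s) emitted.
- venue_id=1: no b row matches, row kept with b columns NULL.
- venue_id=5: 2 matching b row(s), so 2 row(s) emitted.
- venue_id=5: 2 matching b row(s), so 2 row(s) emitted.
- plus 3 unmatched b row(s), each kept with NULL a columns.

(Concert, 146, Theater); (Concert, 146, NULL); (Expo, 111, Dome); (Expo, 111, NULL); (Expo, 111, NULL); (Expo, 111, NULL); (Expo, 112, Dome); (Expo, 112, NULL); (Expo, 112, NULL); (Expo, 112, NULL); (Meetup, 145, Theater); (Meetup, 145, NULL); (Meetup, 173, NULL); (NULL, 78, NULL); (NULL, 81, NULL); (NULL, NULL, Dome); (NULL, NULL, Gallery); (NULL, NULL, Theater)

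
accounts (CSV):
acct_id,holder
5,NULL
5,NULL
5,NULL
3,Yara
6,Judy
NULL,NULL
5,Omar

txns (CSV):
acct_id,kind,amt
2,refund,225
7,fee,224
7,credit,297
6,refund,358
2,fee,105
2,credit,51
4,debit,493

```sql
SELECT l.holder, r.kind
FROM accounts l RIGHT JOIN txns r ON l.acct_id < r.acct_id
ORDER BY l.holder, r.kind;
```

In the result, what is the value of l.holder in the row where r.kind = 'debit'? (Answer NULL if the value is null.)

Yara

RIGHT JOIN keeps every row from `txns`; unmatched rows get NULL for `accounts`'s columns.
Matching on l.acct_id < r.acct_id. A NULL in a compared column never satisfies the condition.
- l[0] acct_id=5 → 3 match(es) in r → 3 row(s).
- l[1] acct_id=5 → 3 match(es) in r → 3 row(s).
- l[2] acct_id=5 → 3 match(es) in r → 3 row(s).
- l[3] acct_id=3 → 4 match(es) in r → 4 row(s).
- l[4] acct_id=6 → 2 match(es) in r → 2 row(s).
- l[5] acct_id=NULL → no match.
- l[6] acct_id=5 → 3 match(es) in r → 3 row(s).
- 3 row(s) from r found no l partner → padded with NULL.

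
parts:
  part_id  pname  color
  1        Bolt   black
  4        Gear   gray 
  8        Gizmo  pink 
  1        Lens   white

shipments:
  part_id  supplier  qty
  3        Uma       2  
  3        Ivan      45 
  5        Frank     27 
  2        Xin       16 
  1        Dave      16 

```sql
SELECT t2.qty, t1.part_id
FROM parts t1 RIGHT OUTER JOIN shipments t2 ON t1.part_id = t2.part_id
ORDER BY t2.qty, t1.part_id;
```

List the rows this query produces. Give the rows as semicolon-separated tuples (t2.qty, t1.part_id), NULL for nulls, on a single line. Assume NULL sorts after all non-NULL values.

(2, NULL); (16, 1); (16, 1); (16, NULL); (27, NULL); (45, NULL)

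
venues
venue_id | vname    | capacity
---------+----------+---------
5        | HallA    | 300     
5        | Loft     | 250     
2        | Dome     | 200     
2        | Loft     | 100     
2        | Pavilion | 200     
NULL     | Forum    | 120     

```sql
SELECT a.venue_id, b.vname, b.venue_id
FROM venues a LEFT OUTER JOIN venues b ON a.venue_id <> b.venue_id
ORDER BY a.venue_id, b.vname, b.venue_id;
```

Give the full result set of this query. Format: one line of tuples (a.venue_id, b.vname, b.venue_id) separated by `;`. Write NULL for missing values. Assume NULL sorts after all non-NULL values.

(2, HallA, 5); (2, HallA, 5); (2, HallA, 5); (2, Loft, 5); (2, Loft, 5); (2, Loft, 5); (5, Dome, 2); (5, Dome, 2); (5, Loft, 2); (5, Loft, 2); (5, Pavilion, 2); (5, Pavilion, 2); (NULL, NULL, NULL)

LEFT JOIN keeps every row from `venues a`; unmatched rows get NULL for `venues b`'s columns.
Matching on a.venue_id <> b.venue_id. A NULL in a compared column never satisfies the condition.
Matched pairs: 12; unmatched a rows kept: 1.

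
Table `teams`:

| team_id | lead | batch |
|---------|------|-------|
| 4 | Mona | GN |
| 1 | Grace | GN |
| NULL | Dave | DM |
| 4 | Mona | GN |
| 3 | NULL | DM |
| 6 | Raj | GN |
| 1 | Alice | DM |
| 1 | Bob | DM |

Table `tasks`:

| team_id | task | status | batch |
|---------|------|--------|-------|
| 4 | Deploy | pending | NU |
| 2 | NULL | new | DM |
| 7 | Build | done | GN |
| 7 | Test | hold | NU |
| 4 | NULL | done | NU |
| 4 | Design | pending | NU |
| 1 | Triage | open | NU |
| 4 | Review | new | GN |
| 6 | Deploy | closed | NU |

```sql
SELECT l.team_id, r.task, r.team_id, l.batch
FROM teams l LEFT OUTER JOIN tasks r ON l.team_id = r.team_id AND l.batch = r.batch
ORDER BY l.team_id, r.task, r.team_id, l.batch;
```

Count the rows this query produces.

8

LEFT JOIN keeps every row from `teams`; unmatched rows get NULL for `tasks`'s columns.
Matching on l.team_id = r.team_id AND l.batch = r.batch. A NULL in a compared column never satisfies the condition.
Matched pairs: 2; unmatched l rows kept: 6.
Total: 2 matched + 6 padded = 8 rows.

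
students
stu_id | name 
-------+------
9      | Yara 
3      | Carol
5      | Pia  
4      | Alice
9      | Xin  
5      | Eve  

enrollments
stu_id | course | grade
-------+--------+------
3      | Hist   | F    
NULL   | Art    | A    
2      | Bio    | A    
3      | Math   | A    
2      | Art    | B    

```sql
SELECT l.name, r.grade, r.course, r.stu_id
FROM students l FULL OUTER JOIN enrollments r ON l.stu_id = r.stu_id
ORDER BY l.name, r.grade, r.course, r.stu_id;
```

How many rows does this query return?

10

FULL OUTER JOIN keeps every row from both sides; unmatched rows get NULL for the other side's columns.
Matching on l.stu_id = r.stu_id. A NULL in a compared column never satisfies the condition.
Matched pairs: 2; unmatched l rows kept: 5; unmatched r rows kept: 3.
Total: 2 matched + 8 padded = 10 rows.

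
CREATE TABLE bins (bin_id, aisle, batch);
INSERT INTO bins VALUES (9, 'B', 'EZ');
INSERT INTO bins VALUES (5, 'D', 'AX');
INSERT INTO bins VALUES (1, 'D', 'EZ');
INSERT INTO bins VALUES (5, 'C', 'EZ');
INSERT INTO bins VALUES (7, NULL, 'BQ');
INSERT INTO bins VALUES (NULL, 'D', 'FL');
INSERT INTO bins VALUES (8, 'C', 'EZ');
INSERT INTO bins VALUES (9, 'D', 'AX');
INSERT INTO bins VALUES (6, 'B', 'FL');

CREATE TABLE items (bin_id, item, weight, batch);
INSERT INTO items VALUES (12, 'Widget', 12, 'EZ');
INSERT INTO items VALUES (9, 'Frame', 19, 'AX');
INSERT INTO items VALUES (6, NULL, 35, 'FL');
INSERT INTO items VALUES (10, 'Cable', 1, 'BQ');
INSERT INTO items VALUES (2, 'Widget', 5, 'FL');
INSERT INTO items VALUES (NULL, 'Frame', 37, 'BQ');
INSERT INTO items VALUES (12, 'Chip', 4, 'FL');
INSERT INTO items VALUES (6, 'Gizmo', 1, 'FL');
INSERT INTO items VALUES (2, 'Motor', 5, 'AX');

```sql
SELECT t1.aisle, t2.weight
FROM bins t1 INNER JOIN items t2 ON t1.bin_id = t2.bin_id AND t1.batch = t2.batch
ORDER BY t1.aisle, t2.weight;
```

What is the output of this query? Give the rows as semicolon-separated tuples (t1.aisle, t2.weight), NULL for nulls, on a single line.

(B, 1); (B, 35); (D, 19)

INNER JOIN keeps only pairs where the ON condition holds.
Matching on t1.bin_id = t2.bin_id AND t1.batch = t2.batch. A NULL in a compared column never satisfies the condition.
Matched pairs: 3.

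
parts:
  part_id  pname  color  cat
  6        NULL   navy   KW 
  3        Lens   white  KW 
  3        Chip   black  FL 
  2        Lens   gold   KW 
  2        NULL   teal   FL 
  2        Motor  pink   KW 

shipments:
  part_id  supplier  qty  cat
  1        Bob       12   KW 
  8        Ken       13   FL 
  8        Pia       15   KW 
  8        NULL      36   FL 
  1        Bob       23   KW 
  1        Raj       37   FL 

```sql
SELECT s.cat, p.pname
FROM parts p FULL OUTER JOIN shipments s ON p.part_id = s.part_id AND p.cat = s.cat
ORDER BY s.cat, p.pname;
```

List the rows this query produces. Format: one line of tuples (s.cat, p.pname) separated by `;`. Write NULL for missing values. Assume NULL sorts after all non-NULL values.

FULL OUTER JOIN keeps every row from both sides; unmatched rows get NULL for the other side's columns.
Matching on p.part_id = s.part_id AND p.cat = s.cat.
- part_id=6, cat=KW: no s row matches, row kept with s columns NULL.
- part_id=3, cat=KW: no s row matches, row kept with s columns NULL.
- part_id=3, cat=FL: no s row matches, row kept with s columns NULL.
- part_id=2, cat=KW: no s row matches, row kept with s columns NULL.
- part_id=2, cat=FL: no s row matches, row kept with s columns NULL.
- part_id=2, cat=KW: no s row matches, row kept with s columns NULL.
- 6 row(s) from s found no p partner → padded with NULL.

(FL, NULL); (FL, NULL); (FL, NULL); (KW, NULL); (KW, NULL); (KW, NULL); (NULL, Chip); (NULL, Lens); (NULL, Lens); (NULL, Motor); (NULL, NULL); (NULL, NULL)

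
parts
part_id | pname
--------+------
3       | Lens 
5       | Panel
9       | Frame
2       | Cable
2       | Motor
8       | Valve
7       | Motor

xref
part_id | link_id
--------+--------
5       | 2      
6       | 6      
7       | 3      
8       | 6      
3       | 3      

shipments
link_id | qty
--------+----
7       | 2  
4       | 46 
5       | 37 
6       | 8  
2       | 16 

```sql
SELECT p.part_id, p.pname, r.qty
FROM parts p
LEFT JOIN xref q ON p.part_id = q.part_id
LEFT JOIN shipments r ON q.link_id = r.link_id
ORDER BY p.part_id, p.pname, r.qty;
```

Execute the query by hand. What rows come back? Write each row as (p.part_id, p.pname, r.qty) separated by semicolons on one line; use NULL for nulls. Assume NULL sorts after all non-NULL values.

Step 1 — p LEFT JOIN q on part_id → 7 row(s).
Then LEFT JOIN `shipments r` on link_id: each of those 7 rows is kept; rows whose q.link_id has no match in r get NULL for r's columns.

(2, Cable, NULL); (2, Motor, NULL); (3, Lens, NULL); (5, Panel, 16); (7, Motor, NULL); (8, Valve, 8); (9, Frame, NULL)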